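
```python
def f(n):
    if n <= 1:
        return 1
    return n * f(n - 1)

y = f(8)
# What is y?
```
Call trace:
f(n=8)
  f(n=7)
    f(n=6)
      f(n=5)
        f(n=4)
          f(n=3)
            f(n=2)
              f(n=1)
              -> return 1
            -> return 2
          -> return 6
        -> return 24
      -> return 120
    -> return 720
  -> return 5040
-> return 40320

Final answer: 40320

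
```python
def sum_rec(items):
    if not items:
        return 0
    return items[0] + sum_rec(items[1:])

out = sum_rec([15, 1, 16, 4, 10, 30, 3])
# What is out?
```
Call trace:
sum_rec(items=[15, 1, 16, 4, 10, 30, 3])
  sum_rec(items=[1, 16, 4, 10, 30, 3])
    sum_rec(items=[16, 4, 10, 30, 3])
      sum_rec(items=[4, 10, 30, 3])
        sum_rec(items=[10, 30, 3])
          sum_rec(items=[30, 3])
            sum_rec(items=[3])
              sum_rec(items=[])
              -> return 0
            -> return 3
          -> return 33
        -> return 43
      -> return 47
    -> return 63
  -> return 64
-> return 79

Final answer: 79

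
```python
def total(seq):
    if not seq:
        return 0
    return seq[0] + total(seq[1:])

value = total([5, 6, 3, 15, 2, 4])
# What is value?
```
Call trace:
total(seq=[5, 6, 3, 15, 2, 4])
  total(seq=[6, 3, 15, 2, 4])
    total(seq=[3, 15, 2, 4])
      total(seq=[15, 2, 4])
        total(seq=[2, 4])
          total(seq=[4])
            total(seq=[])
            -> return 0
          -> return 4
        -> return 6
      -> return 21
    -> return 24
  -> return 30
-> return 35

Final answer: 35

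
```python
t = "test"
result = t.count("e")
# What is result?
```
Trace:
  t='test'
  t='test', result=1

Final answer: 1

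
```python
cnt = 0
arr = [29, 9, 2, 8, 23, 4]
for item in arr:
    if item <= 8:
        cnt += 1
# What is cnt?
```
Trace:
  cnt=0
  cnt=0, item=29
  cnt=0, item=9
  cnt=1, item=2
  cnt=2, item=8
  cnt=2, item=23
  cnt=3, item=4

Final answer: 3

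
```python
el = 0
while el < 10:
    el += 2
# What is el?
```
Trace:
  el=0
  el=2
  el=4
  el=6
  el=8
  el=10

Final answer: 10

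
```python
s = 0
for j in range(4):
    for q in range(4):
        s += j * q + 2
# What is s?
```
Trace:
  s=0
  s=2, j=0, q=0
  s=4, j=0, q=1
  s=6, j=0, q=2
  s=8, j=0, q=3
  s=10, j=1, q=0
  s=13, j=1, q=1
  s=17, j=1, q=2
  s=22, j=1, q=3
  s=24, j=2, q=0
  s=28, j=2, q=1
  s=34, j=2, q=2
  s=42, j=2, q=3
  s=44, j=3, q=0
  s=49, j=3, q=1
  s=57, j=3, q=2
  s=68, j=3, q=3

Final answer: 68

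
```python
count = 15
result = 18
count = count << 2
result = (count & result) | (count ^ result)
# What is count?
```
Trace:
  count=15
  count=15, result=18
  count=60, result=18
  count=60, result=62

Final answer: 60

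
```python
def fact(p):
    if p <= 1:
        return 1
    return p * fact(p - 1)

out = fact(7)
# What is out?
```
Call trace:
fact(p=7)
  fact(p=6)
    fact(p=5)
      fact(p=4)
        fact(p=3)
          fact(p=2)
            fact(p=1)
            -> return 1
          -> return 2
        -> return 6
      -> return 24
    -> return 120
  -> return 720
-> return 5040

Final answer: 5040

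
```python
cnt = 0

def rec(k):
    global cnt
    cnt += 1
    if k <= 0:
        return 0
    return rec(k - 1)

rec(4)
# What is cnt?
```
Call trace:
rec(k=4)
  rec(k=3)
    rec(k=2)
      rec(k=1)
        rec(k=0)
        -> return 0
      -> return 0
    -> return 0
  -> return 0
-> return 0

cnt is incremented once per call. rec is entered once for each k = 4, 3, 2, 1, 0 (the k <= 0 call returns without recursing), i.e. 4 + 1 calls.
cnt = 5

Final answer: 5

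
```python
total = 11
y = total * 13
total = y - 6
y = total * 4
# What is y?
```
Trace:
  total=11
  total=11, y=143
  total=137, y=143
  total=137, y=548

Final answer: 548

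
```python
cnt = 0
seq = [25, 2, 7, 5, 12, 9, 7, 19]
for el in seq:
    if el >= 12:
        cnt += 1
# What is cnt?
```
Trace:
  cnt=0
  cnt=1, el=25
  cnt=1, el=2
  cnt=1, el=7
  cnt=1, el=5
  cnt=2, el=12
  cnt=2, el=9
  cnt=2, el=7
  cnt=3, el=19

Final answer: 3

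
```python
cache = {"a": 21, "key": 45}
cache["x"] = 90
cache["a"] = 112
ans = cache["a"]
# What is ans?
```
Trace:
  cache={'a': 21, 'key': 45}
  cache={'a': 21, 'key': 45, 'x': 90}
  cache={'a': 112, 'key': 45, 'x': 90}
  cache={'a': 112, 'key': 45, 'x': 90}, ans=112

Final answer: 112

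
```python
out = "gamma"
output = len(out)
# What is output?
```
Trace:
  out='gamma'
  out='gamma', output=5

Final answer: 5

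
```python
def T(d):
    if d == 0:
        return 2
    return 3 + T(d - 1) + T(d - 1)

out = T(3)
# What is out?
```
Call trace (a repeated sub-call is expanded the first time; later identical calls just restate its return value):
T(d=3)
  T(d=2)
    T(d=1)
      T(d=0)
      -> return 2
      T(d=0)
      -> return 2
    -> return 7
    T(d=1) -> return 7  (same call as traced above)
  -> return 17
  T(d=2) -> return 17  (same call as traced above)
-> return 37

Final answer: 37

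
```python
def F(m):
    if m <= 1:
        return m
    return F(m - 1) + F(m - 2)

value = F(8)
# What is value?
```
Call trace (a repeated sub-call is expanded the first time; later identical calls just restate its return value):
F(m=8)
  F(m=7)
    F(m=6)
      F(m=5)
        F(m=4)
          F(m=3)
            F(m=2)
              F(m=1)
              -> return 1
              F(m=0)
              -> return 0
            -> return 1
            F(m=1)
            -> return 1
          -> return 2
          F(m=2) -> return 1  (same call as traced above)
        -> return 3
        F(m=3) -> return 2  (same call as traced above)
      -> return 5
      F(m=4) -> return 3  (same call as traced above)
    -> return 8
    F(m=5) -> return 5  (same call as traced above)
  -> return 13
  F(m=6) -> return 8  (same call as traced above)
-> return 21

Final answer: 21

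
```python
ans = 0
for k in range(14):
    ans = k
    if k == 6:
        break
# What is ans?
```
Trace:
  ans=0
  ans=0, k=0
  ans=1, k=1
  ans=2, k=2
  ans=3, k=3
  ans=4, k=4
  ans=5, k=5
  ans=6, k=6

Final answer: 6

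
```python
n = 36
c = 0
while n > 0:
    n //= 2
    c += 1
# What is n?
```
Trace:
  n=36
  n=36, c=0
  n=18, c=1
  n=9, c=2
  n=4, c=3
  n=2, c=4
  n=1, c=5
  n=0, c=6

Final answer: 0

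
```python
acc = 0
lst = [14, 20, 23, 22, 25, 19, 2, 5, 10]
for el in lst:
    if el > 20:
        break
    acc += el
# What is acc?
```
Trace:
  acc=0
  acc=14, el=14
  acc=34, el=20
  acc=34, el=23

Final answer: 34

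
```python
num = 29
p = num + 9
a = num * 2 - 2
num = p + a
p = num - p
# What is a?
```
Trace:
  num=29
  num=29, p=38
  num=29, p=38, a=56
  num=94, p=38, a=56
  num=94, p=56, a=56

Final answer: 56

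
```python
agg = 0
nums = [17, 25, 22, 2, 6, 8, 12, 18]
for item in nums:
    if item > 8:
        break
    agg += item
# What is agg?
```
Trace:
  agg=0
  agg=0, item=17

Final answer: 0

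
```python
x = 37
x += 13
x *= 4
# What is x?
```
Trace:
  x=37
  x=50
  x=200

Final answer: 200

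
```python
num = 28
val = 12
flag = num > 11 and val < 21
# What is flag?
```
Trace:
  num=28
  num=28, val=12
  num=28, val=12, flag=True

Final answer: True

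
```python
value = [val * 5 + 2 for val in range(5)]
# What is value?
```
Trace:
  val=0
  val=1
  val=2
  val=3
  val=4
  value=[2, 7, 12, 17, 22]

Final answer: [2, 7, 12, 17, 22]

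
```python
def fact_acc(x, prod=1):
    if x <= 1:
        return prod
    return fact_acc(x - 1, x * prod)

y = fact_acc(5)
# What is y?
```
Call trace:
fact_acc(x=5, prod=1)
  fact_acc(x=4, prod=5)
    fact_acc(x=3, prod=20)
      fact_acc(x=2, prod=60)
        fact_acc(x=1, prod=120)
        -> return 120
      -> return 120
    -> return 120
  -> return 120
-> return 120

Final answer: 120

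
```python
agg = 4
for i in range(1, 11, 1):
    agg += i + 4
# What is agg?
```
Trace:
  agg=4
  agg=9, i=1
  agg=15, i=2
  agg=22, i=3
  agg=30, i=4
  agg=39, i=5
  agg=49, i=6
  agg=60, i=7
  agg=72, i=8
  agg=85, i=9
  agg=99, i=10

Final answer: 99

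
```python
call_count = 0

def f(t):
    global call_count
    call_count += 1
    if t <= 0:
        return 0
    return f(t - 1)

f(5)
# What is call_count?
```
Call trace:
f(t=5)
  f(t=4)
    f(t=3)
      f(t=2)
        f(t=1)
          f(t=0)
          -> return 0
        -> return 0
      -> return 0
    -> return 0
  -> return 0
-> return 0

call_count is incremented once per call. f is entered once for each t = 5, 4, 3, 2, 1, 0 (the t <= 0 call returns without recursing), i.e. 5 + 1 calls.
call_count = 6

Final answer: 6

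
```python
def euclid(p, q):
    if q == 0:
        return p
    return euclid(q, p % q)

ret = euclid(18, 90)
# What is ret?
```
Call trace:
euclid(p=18, q=90)
  euclid(p=90, q=18)
    euclid(p=18, q=0)
    -> return 18
  -> return 18
-> return 18

Final answer: 18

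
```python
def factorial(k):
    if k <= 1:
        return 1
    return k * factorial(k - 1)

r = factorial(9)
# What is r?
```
Call trace:
factorial(k=9)
  factorial(k=8)
    factorial(k=7)
      factorial(k=6)
        factorial(k=5)
          factorial(k=4)
            factorial(k=3)
              factorial(k=2)
                factorial(k=1)
                -> return 1
              -> return 2
            -> return 6
          -> return 24
        -> return 120
      -> return 720
    -> return 5040
  -> return 40320
-> return 362880

Final answer: 362880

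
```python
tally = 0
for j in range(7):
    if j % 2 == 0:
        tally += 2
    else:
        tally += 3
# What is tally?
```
Trace:
  tally=0
  tally=2, j=0
  tally=5, j=1
  tally=7, j=2
  tally=10, j=3
  tally=12, j=4
  tally=15, j=5
  tally=17, j=6

Final answer: 17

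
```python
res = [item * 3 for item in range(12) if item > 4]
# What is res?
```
Trace:
  item=0
  item=1
  item=2
  item=3
  item=4
  item=5
  item=6
  item=7
  item=8
  item=9
  item=10
  item=11
  res=[15, 18, 21, 24, 27, 30, 33]

Final answer: [15, 18, 21, 24, 27, 30, 33]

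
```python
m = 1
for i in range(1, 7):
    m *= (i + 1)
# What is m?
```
Trace:
  m=1
  m=2, i=1
  m=6, i=2
  m=24, i=3
  m=120, i=4
  m=720, i=5
  m=5040, i=6

Final answer: 5040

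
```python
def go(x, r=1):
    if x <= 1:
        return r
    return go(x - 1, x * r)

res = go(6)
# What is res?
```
Call trace:
go(x=6, r=1)
  go(x=5, r=6)
    go(x=4, r=30)
      go(x=3, r=120)
        go(x=2, r=360)
          go(x=1, r=720)
          -> return 720
        -> return 720
      -> return 720
    -> return 720
  -> return 720
-> return 720

Final answer: 720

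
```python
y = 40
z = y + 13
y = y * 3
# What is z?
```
Trace:
  y=40
  y=40, z=53
  y=120, z=53

Final answer: 53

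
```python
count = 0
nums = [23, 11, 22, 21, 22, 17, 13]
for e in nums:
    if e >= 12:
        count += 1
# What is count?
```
Trace:
  count=0
  count=1, e=23
  count=1, e=11
  count=2, e=22
  count=3, e=21
  count=4, e=22
  count=5, e=17
  count=6, e=13

Final answer: 6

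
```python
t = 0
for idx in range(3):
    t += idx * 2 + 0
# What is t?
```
Trace:
  t=0
  t=0, idx=0
  t=2, idx=1
  t=6, idx=2

Final answer: 6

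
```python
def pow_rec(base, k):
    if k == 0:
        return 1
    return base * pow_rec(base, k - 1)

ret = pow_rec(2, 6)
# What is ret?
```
Call trace:
pow_rec(base=2, k=6)
  pow_rec(base=2, k=5)
    pow_rec(base=2, k=4)
      pow_rec(base=2, k=3)
        pow_rec(base=2, k=2)
          pow_rec(base=2, k=1)
            pow_rec(base=2, k=0)
            -> return 1
          -> return 2
        -> return 4
      -> return 8
    -> return 16
  -> return 32
-> return 64

Final answer: 64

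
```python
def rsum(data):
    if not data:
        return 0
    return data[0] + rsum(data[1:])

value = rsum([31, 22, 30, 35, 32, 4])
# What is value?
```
Call trace:
rsum(data=[31, 22, 30, 35, 32, 4])
  rsum(data=[22, 30, 35, 32, 4])
    rsum(data=[30, 35, 32, 4])
      rsum(data=[35, 32, 4])
        rsum(data=[32, 4])
          rsum(data=[4])
            rsum(data=[])
            -> return 0
          -> return 4
        -> return 36
      -> return 71
    -> return 101
  -> return 123
-> return 154

Final answer: 154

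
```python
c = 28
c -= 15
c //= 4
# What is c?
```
Trace:
  c=28
  c=13
  c=3

Final answer: 3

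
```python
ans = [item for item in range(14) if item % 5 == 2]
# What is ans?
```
Trace:
  item=0
  item=1
  item=2
  item=3
  item=4
  item=5
  item=6
  item=7
  item=8
  item=9
  item=10
  item=11
  item=12
  item=13
  ans=[2, 7, 12]

Final answer: [2, 7, 12]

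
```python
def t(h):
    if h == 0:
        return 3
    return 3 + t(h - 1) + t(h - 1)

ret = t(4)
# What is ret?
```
Call trace (a repeated sub-call is expanded the first time; later identical calls just restate its return value):
t(h=4)
  t(h=3)
    t(h=2)
      t(h=1)
        t(h=0)
        -> return 3
        t(h=0)
        -> return 3
      -> return 9
      t(h=1) -> return 9  (same call as traced above)
    -> return 21
    t(h=2) -> return 21  (same call as traced above)
  -> return 45
  t(h=3) -> return 45  (same call as traced above)
-> return 93

Final answer: 93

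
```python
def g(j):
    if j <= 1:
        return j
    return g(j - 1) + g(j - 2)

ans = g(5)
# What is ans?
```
Call trace (a repeated sub-call is expanded the first time; later identical calls just restate its return value):
g(j=5)
  g(j=4)
    g(j=3)
      g(j=2)
        g(j=1)
        -> return 1
        g(j=0)
        -> return 0
      -> return 1
      g(j=1)
      -> return 1
    -> return 2
    g(j=2) -> return 1  (same call as traced above)
  -> return 3
  g(j=3) -> return 2  (same call as traced above)
-> return 5

Final answer: 5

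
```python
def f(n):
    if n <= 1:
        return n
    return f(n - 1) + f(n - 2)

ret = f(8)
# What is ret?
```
Call trace (a repeated sub-call is expanded the first time; later identical calls just restate its return value):
f(n=8)
  f(n=7)
    f(n=6)
      f(n=5)
        f(n=4)
          f(n=3)
            f(n=2)
              f(n=1)
              -> return 1
              f(n=0)
              -> return 0
            -> return 1
            f(n=1)
            -> return 1
          -> return 2
          f(n=2) -> return 1  (same call as traced above)
        -> return 3
        f(n=3) -> return 2  (same call as traced above)
      -> return 5
      f(n=4) -> return 3  (same call as traced above)
    -> return 8
    f(n=5) -> return 5  (same call as traced above)
  -> return 13
  f(n=6) -> return 8  (same call as traced above)
-> return 21

Final answer: 21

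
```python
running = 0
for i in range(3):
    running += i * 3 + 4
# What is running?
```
Trace:
  running=0
  running=4, i=0
  running=11, i=1
  running=21, i=2

Final answer: 21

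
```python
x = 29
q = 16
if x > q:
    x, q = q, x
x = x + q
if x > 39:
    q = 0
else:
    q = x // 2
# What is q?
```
Trace:
  x=29
  x=29, q=16
  x=16, q=29
  x=45, q=29
  x=45, q=0

Final answer: 0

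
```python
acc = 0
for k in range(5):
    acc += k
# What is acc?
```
Trace:
  acc=0
  acc=0, k=0
  acc=1, k=1
  acc=3, k=2
  acc=6, k=3
  acc=10, k=4

Final answer: 10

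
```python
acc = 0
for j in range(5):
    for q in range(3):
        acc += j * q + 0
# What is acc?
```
Trace:
  acc=0
  acc=0, j=0, q=0
  acc=0, j=0, q=1
  acc=0, j=0, q=2
  acc=0, j=1, q=0
  acc=1, j=1, q=1
  acc=3, j=1, q=2
  acc=3, j=2, q=0
  acc=5, j=2, q=1
  acc=9, j=2, q=2
  acc=9, j=3, q=0
  acc=12, j=3, q=1
  acc=18, j=3, q=2
  acc=18, j=4, q=0
  acc=22, j=4, q=1
  acc=30, j=4, q=2

Final answer: 30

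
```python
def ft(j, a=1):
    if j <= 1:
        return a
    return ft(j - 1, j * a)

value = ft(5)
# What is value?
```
Call trace:
ft(j=5, a=1)
  ft(j=4, a=5)
    ft(j=3, a=20)
      ft(j=2, a=60)
        ft(j=1, a=120)
        -> return 120
      -> return 120
    -> return 120
  -> return 120
-> return 120

Final answer: 120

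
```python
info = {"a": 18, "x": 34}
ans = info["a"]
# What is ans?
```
Trace:
  info={'a': 18, 'x': 34}
  info={'a': 18, 'x': 34}, ans=18

Final answer: 18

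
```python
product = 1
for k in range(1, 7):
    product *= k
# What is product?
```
Trace:
  product=1
  product=1, k=1
  product=2, k=2
  product=6, k=3
  product=24, k=4
  product=120, k=5
  product=720, k=6

Final answer: 720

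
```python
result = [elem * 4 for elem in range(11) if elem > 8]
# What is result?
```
Trace:
  elem=0
  elem=1
  elem=2
  elem=3
  elem=4
  elem=5
  elem=6
  elem=7
  elem=8
  elem=9
  elem=10
  result=[36, 40]

Final answer: [36, 40]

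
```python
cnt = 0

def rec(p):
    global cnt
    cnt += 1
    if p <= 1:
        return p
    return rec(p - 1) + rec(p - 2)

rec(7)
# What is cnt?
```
Call trace (a repeated sub-call is expanded the first time; later identical calls just restate its return value):
rec(p=7)
  rec(p=6)
    rec(p=5)
      rec(p=4)
        rec(p=3)
          rec(p=2)
            rec(p=1)
            -> return 1
            rec(p=0)
            -> return 0
          -> return 1
          rec(p=1)
          -> return 1
        -> return 2
        rec(p=2) -> return 1  (same call as traced above)
      -> return 3
      rec(p=3) -> return 2  (same call as traced above)
    -> return 5
    rec(p=4) -> return 3  (same call as traced above)
  -> return 8
  rec(p=5) -> return 5  (same call as traced above)
-> return 13

cnt is incremented once per call, so count the calls in each subtree. Let C(p) = number of calls made by rec(p).
C(0) = C(1) = 1 (base case, no recursion); C(p) = 1 + C(p - 1) + C(p - 2) otherwise.
C(2) = 1 + C(1) + C(0) = 1 + 1 + 1 = 3
C(3) = 1 + C(2) + C(1) = 1 + 3 + 1 = 5
C(4) = 1 + C(3) + C(2) = 1 + 5 + 3 = 9
C(5) = 1 + C(4) + C(3) = 1 + 9 + 5 = 15
C(6) = 1 + C(5) + C(4) = 1 + 15 + 9 = 25
C(7) = 1 + C(6) + C(5) = 1 + 25 + 15 = 41
cnt = C(7) = 41

Final answer: 41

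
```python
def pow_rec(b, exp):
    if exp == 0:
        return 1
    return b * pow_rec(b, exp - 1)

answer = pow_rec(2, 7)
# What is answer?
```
Call trace:
pow_rec(b=2, exp=7)
  pow_rec(b=2, exp=6)
    pow_rec(b=2, exp=5)
      pow_rec(b=2, exp=4)
        pow_rec(b=2, exp=3)
          pow_rec(b=2, exp=2)
            pow_rec(b=2, exp=1)
              pow_rec(b=2, exp=0)
              -> return 1
            -> return 2
          -> return 4
        -> return 8
      -> return 16
    -> return 32
  -> return 64
-> return 128

Final answer: 128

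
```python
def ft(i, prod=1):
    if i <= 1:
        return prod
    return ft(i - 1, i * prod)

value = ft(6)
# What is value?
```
Call trace:
ft(i=6, prod=1)
  ft(i=5, prod=6)
    ft(i=4, prod=30)
      ft(i=3, prod=120)
        ft(i=2, prod=360)
          ft(i=1, prod=720)
          -> return 720
        -> return 720
      -> return 720
    -> return 720
  -> return 720
-> return 720

Final answer: 720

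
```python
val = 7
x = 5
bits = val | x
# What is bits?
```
Trace:
  val=7
  val=7, x=5
  val=7, x=5, bits=7

Final answer: 7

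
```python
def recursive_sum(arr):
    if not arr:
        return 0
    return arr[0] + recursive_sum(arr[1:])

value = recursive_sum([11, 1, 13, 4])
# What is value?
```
Call trace:
recursive_sum(arr=[11, 1, 13, 4])
  recursive_sum(arr=[1, 13, 4])
    recursive_sum(arr=[13, 4])
      recursive_sum(arr=[4])
        recursive_sum(arr=[])
        -> return 0
      -> return 4
    -> return 17
  -> return 18
-> return 29

Final answer: 29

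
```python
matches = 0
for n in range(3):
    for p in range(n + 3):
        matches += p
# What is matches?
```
Trace:
  matches=0
  matches=0, n=0, p=0
  matches=1, n=0, p=1
  matches=3, n=0, p=2
  matches=3, n=1, p=0
  matches=4, n=1, p=1
  matches=6, n=1, p=2
  matches=9, n=1, p=3
  matches=9, n=2, p=0
  matches=10, n=2, p=1
  matches=12, n=2, p=2
  matches=15, n=2, p=3
  matches=19, n=2, p=4

Final answer: 19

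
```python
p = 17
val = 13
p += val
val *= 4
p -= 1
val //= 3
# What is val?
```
Trace:
  p=17
  p=17, val=13
  p=30, val=13
  p=30, val=52
  p=29, val=52
  p=29, val=17

Final answer: 17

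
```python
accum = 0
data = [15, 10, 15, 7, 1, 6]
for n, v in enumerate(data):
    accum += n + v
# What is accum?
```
Trace:
  accum=0
  accum=15, n=0, v=15
  accum=26, n=1, v=10
  accum=43, n=2, v=15
  accum=53, n=3, v=7
  accum=58, n=4, v=1
  accum=69, n=5, v=6

Final answer: 69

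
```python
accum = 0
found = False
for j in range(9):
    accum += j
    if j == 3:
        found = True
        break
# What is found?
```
Trace:
  accum=0
  accum=0, found=False
  accum=0, found=False, j=0
  accum=1, found=False, j=1
  accum=3, found=False, j=2
  accum=6, found=True, j=3

Final answer: True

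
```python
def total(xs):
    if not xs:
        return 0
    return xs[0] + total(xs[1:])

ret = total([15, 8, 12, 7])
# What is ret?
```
Call trace:
total(xs=[15, 8, 12, 7])
  total(xs=[8, 12, 7])
    total(xs=[12, 7])
      total(xs=[7])
        total(xs=[])
        -> return 0
      -> return 7
    -> return 19
  -> return 27
-> return 42

Final answer: 42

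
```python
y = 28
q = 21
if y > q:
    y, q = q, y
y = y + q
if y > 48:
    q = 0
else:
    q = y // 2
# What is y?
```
Trace:
  y=28
  y=28, q=21
  y=21, q=28
  y=49, q=28
  y=49, q=0

Final answer: 49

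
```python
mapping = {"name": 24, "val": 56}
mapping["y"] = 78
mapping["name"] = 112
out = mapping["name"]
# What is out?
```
Trace:
  mapping={'name': 24, 'val': 56}
  mapping={'name': 24, 'val': 56, 'y': 78}
  mapping={'name': 112, 'val': 56, 'y': 78}
  mapping={'name': 112, 'val': 56, 'y': 78}, out=112

Final answer: 112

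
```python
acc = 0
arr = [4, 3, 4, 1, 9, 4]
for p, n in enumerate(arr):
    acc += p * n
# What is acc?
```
Trace:
  acc=0
  acc=0, p=0, n=4
  acc=3, p=1, n=3
  acc=11, p=2, n=4
  acc=14, p=3, n=1
  acc=50, p=4, n=9
  acc=70, p=5, n=4

Final answer: 70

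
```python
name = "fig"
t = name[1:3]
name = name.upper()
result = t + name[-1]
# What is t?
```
Trace:
  name='fig'
  name='fig', t='ig'
  name='FIG', t='ig'
  name='FIG', t='ig', result='igG'

Final answer: 'ig'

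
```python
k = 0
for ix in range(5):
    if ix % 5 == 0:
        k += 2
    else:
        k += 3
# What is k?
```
Trace:
  k=0
  k=2, ix=0
  k=5, ix=1
  k=8, ix=2
  k=11, ix=3
  k=14, ix=4

Final answer: 14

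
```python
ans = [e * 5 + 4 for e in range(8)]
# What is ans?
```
Trace:
  e=0
  e=1
  e=2
  e=3
  e=4
  e=5
  e=6
  e=7
  ans=[4, 9, 14, 19, 24, 29, 34, 39]

Final answer: [4, 9, 14, 19, 24, 29, 34, 39]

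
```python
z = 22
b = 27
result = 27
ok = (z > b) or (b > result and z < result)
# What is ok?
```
Trace:
  z=22
  z=22, b=27
  z=22, b=27, result=27
  z=22, b=27, result=27, ok=False

Final answer: False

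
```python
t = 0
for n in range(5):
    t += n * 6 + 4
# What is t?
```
Trace:
  t=0
  t=4, n=0
  t=14, n=1
  t=30, n=2
  t=52, n=3
  t=80, n=4

Final answer: 80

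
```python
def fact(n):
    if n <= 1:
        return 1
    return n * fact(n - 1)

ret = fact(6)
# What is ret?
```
Call trace:
fact(n=6)
  fact(n=5)
    fact(n=4)
      fact(n=3)
        fact(n=2)
          fact(n=1)
          -> return 1
        -> return 2
      -> return 6
    -> return 24
  -> return 120
-> return 720

Final answer: 720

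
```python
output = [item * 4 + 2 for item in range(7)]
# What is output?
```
Trace:
  item=0
  item=1
  item=2
  item=3
  item=4
  item=5
  item=6
  output=[2, 6, 10, 14, 18, 22, 26]

Final answer: [2, 6, 10, 14, 18, 22, 26]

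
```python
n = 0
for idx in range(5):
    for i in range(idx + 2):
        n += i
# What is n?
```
Trace:
  n=0
  n=0, idx=0, i=0
  n=1, idx=0, i=1
  n=1, idx=1, i=0
  n=2, idx=1, i=1
  n=4, idx=1, i=2
  n=4, idx=2, i=0
  n=5, idx=2, i=1
  n=7, idx=2, i=2
  n=10, idx=2, i=3
  n=10, idx=3, i=0
  n=11, idx=3, i=1
  n=13, idx=3, i=2
  n=16, idx=3, i=3
  n=20, idx=3, i=4
  n=20, idx=4, i=0
  n=21, idx=4, i=1
  n=23, idx=4, i=2
  n=26, idx=4, i=3
  n=30, idx=4, i=4
  n=35, idx=4, i=5

Final answer: 35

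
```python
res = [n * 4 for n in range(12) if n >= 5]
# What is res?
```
Trace:
  n=0
  n=1
  n=2
  n=3
  n=4
  n=5
  n=6
  n=7
  n=8
  n=9
  n=10
  n=11
  res=[20, 24, 28, 32, 36, 40, 44]

Final answer: [20, 24, 28, 32, 36, 40, 44]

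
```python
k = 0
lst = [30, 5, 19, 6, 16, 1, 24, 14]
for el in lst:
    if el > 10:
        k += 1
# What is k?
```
Trace:
  k=0
  k=1, el=30
  k=1, el=5
  k=2, el=19
  k=2, el=6
  k=3, el=16
  k=3, el=1
  k=4, el=24
  k=5, el=14

Final answer: 5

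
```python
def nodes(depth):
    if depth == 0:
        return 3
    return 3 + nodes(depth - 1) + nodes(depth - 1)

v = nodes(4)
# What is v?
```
Call trace (a repeated sub-call is expanded the first time; later identical calls just restate its return value):
nodes(depth=4)
  nodes(depth=3)
    nodes(depth=2)
      nodes(depth=1)
        nodes(depth=0)
        -> return 3
        nodes(depth=0)
        -> return 3
      -> return 9
      nodes(depth=1) -> return 9  (same call as traced above)
    -> return 21
    nodes(depth=2) -> return 21  (same call as traced above)
  -> return 45
  nodes(depth=3) -> return 45  (same call as traced above)
-> return 93

Final answer: 93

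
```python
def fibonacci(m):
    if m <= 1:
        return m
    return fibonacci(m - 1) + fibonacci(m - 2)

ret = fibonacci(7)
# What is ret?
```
Call trace (a repeated sub-call is expanded the first time; later identical calls just restate its return value):
fibonacci(m=7)
  fibonacci(m=6)
    fibonacci(m=5)
      fibonacci(m=4)
        fibonacci(m=3)
          fibonacci(m=2)
            fibonacci(m=1)
            -> return 1
            fibonacci(m=0)
            -> return 0
          -> return 1
          fibonacci(m=1)
          -> return 1
        -> return 2
        fibonacci(m=2) -> return 1  (same call as traced above)
      -> return 3
      fibonacci(m=3) -> return 2  (same call as traced above)
    -> return 5
    fibonacci(m=4) -> return 3  (same call as traced above)
  -> return 8
  fibonacci(m=5) -> return 5  (same call as traced above)
-> return 13

Final answer: 13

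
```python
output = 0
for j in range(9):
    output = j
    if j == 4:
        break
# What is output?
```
Trace:
  output=0
  output=0, j=0
  output=1, j=1
  output=2, j=2
  output=3, j=3
  output=4, j=4

Final answer: 4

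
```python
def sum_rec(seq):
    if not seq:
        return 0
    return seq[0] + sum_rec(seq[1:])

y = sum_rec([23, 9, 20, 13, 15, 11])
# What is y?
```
Call trace:
sum_rec(seq=[23, 9, 20, 13, 15, 11])
  sum_rec(seq=[9, 20, 13, 15, 11])
    sum_rec(seq=[20, 13, 15, 11])
      sum_rec(seq=[13, 15, 11])
        sum_rec(seq=[15, 11])
          sum_rec(seq=[11])
            sum_rec(seq=[])
            -> return 0
          -> return 11
        -> return 26
      -> return 39
    -> return 59
  -> return 68
-> return 91

Final answer: 91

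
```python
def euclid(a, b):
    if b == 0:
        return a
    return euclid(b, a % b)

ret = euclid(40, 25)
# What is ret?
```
Call trace:
euclid(a=40, b=25)
  euclid(a=25, b=15)
    euclid(a=15, b=10)
      euclid(a=10, b=5)
        euclid(a=5, b=0)
        -> return 5
      -> return 5
    -> return 5
  -> return 5
-> return 5

Final answer: 5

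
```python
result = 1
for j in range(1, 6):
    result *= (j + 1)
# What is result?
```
Trace:
  result=1
  result=2, j=1
  result=6, j=2
  result=24, j=3
  result=120, j=4
  result=720, j=5

Final answer: 720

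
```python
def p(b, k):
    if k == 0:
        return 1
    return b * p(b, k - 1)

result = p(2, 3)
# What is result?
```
Call trace:
p(b=2, k=3)
  p(b=2, k=2)
    p(b=2, k=1)
      p(b=2, k=0)
      -> return 1
    -> return 2
  -> return 4
-> return 8

Final answer: 8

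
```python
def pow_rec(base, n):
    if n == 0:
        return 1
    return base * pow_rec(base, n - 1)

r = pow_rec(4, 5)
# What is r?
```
Call trace:
pow_rec(base=4, n=5)
  pow_rec(base=4, n=4)
    pow_rec(base=4, n=3)
      pow_rec(base=4, n=2)
        pow_rec(base=4, n=1)
          pow_rec(base=4, n=0)
          -> return 1
        -> return 4
      -> return 16
    -> return 64
  -> return 256
-> return 1024

Final answer: 1024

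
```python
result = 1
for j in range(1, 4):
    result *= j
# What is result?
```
Trace:
  result=1
  result=1, j=1
  result=2, j=2
  result=6, j=3

Final answer: 6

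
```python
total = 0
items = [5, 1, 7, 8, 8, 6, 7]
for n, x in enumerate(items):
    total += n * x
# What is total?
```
Trace:
  total=0
  total=0, n=0, x=5
  total=1, n=1, x=1
  total=15, n=2, x=7
  total=39, n=3, x=8
  total=71, n=4, x=8
  total=101, n=5, x=6
  total=143, n=6, x=7

Final answer: 143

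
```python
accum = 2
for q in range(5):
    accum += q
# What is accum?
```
Trace:
  accum=2
  accum=2, q=0
  accum=3, q=1
  accum=5, q=2
  accum=8, q=3
  accum=12, q=4

Final answer: 12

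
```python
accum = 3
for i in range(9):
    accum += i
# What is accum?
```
Trace:
  accum=3
  accum=3, i=0
  accum=4, i=1
  accum=6, i=2
  accum=9, i=3
  accum=13, i=4
  accum=18, i=5
  accum=24, i=6
  accum=31, i=7
  accum=39, i=8

Final answer: 39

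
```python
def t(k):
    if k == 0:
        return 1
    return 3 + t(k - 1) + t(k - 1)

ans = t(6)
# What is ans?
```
Call trace (a repeated sub-call is expanded the first time; later identical calls just restate its return value):
t(k=6)
  t(k=5)
    t(k=4)
      t(k=3)
        t(k=2)
          t(k=1)
            t(k=0)
            -> return 1
            t(k=0)
            -> return 1
          -> return 5
          t(k=1) -> return 5  (same call as traced above)
        -> return 13
        t(k=2) -> return 13  (same call as traced above)
      -> return 29
      t(k=3) -> return 29  (same call as traced above)
    -> return 61
    t(k=4) -> return 61  (same call as traced above)
  -> return 125
  t(k=5) -> return 125  (same call as traced above)
-> return 253

Final answer: 253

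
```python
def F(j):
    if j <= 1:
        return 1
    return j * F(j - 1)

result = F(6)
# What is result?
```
Call trace:
F(j=6)
  F(j=5)
    F(j=4)
      F(j=3)
        F(j=2)
          F(j=1)
          -> return 1
        -> return 2
      -> return 6
    -> return 24
  -> return 120
-> return 720

Final answer: 720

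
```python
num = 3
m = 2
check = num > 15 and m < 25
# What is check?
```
Trace:
  num=3
  num=3, m=2
  num=3, m=2, check=False

Final answer: False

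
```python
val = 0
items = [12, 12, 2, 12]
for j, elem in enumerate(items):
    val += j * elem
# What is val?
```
Trace:
  val=0
  val=0, j=0, elem=12
  val=12, j=1, elem=12
  val=16, j=2, elem=2
  val=52, j=3, elem=12

Final answer: 52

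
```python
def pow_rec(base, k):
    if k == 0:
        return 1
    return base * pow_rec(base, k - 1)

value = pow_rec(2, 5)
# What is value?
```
Call trace:
pow_rec(base=2, k=5)
  pow_rec(base=2, k=4)
    pow_rec(base=2, k=3)
      pow_rec(base=2, k=2)
        pow_rec(base=2, k=1)
          pow_rec(base=2, k=0)
          -> return 1
        -> return 2
      -> return 4
    -> return 8
  -> return 16
-> return 32

Final answer: 32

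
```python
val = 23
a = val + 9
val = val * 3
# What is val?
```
Trace:
  val=23
  val=23, a=32
  val=69, a=32

Final answer: 69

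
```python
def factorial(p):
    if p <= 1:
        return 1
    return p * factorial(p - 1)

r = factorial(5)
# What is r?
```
Call trace:
factorial(p=5)
  factorial(p=4)
    factorial(p=3)
      factorial(p=2)
        factorial(p=1)
        -> return 1
      -> return 2
    -> return 6
  -> return 24
-> return 120

Final answer: 120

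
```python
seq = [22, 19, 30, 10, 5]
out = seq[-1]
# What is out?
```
Trace:
  seq=[22, 19, 30, 10, 5]
  seq=[22, 19, 30, 10, 5], out=5

Final answer: 5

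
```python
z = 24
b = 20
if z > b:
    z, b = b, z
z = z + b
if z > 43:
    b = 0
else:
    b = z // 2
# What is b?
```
Trace:
  z=24
  z=24, b=20
  z=20, b=24
  z=44, b=24
  z=44, b=0

Final answer: 0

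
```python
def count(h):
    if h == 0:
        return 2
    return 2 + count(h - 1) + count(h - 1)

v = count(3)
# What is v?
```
Call trace (a repeated sub-call is expanded the first time; later identical calls just restate its return value):
count(h=3)
  count(h=2)
    count(h=1)
      count(h=0)
      -> return 2
      count(h=0)
      -> return 2
    -> return 6
    count(h=1) -> return 6  (same call as traced above)
  -> return 14
  count(h=2) -> return 14  (same call as traced above)
-> return 30

Final answer: 30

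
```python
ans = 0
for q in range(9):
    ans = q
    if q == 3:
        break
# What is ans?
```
Trace:
  ans=0
  ans=0, q=0
  ans=1, q=1
  ans=2, q=2
  ans=3, q=3

Final answer: 3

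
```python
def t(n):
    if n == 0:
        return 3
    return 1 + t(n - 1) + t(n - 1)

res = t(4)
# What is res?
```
Call trace (a repeated sub-call is expanded the first time; later identical calls just restate its return value):
t(n=4)
  t(n=3)
    t(n=2)
      t(n=1)
        t(n=0)
        -> return 3
        t(n=0)
        -> return 3
      -> return 7
      t(n=1) -> return 7  (same call as traced above)
    -> return 15
    t(n=2) -> return 15  (same call as traced above)
  -> return 31
  t(n=3) -> return 31  (same call as traced above)
-> return 63

Final answer: 63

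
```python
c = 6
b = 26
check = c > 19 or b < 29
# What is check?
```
Trace:
  c=6
  c=6, b=26
  c=6, b=26, check=True

Final answer: True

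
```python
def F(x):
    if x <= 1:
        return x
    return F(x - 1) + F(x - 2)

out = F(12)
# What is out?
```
Call trace (a repeated sub-call is expanded the first time; later identical calls just restate its return value):
F(x=12)
  F(x=11)
    F(x=10)
      F(x=9)
        F(x=8)
          F(x=7)
            F(x=6)
              F(x=5)
                F(x=4)
                  F(x=3)
                    F(x=2)
                      F(x=1)
                      -> return 1
                      F(x=0)
                      -> return 0
                    -> return 1
                    F(x=1)
                    -> return 1
                  -> return 2
                  F(x=2) -> return 1  (same call as traced above)
                -> return 3
                F(x=3) -> return 2  (same call as traced above)
              -> return 5
              F(x=4) -> return 3  (same call as traced above)
            -> return 8
            F(x=5) -> return 5  (same call as traced above)
          -> return 13
          F(x=6) -> return 8  (same call as traced above)
        -> return 21
        F(x=7) -> return 13  (same call as traced above)
      -> return 34
      F(x=8) -> return 21  (same call as traced above)
    -> return 55
    F(x=9) -> return 34  (same call as traced above)
  -> return 89
  F(x=10) -> return 55  (same call as traced above)
-> return 144

Final answer: 144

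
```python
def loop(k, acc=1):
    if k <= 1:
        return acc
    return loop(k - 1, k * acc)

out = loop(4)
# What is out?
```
Call trace:
loop(k=4, acc=1)
  loop(k=3, acc=4)
    loop(k=2, acc=12)
      loop(k=1, acc=24)
      -> return 24
    -> return 24
  -> return 24
-> return 24

Final answer: 24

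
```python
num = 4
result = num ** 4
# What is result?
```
Trace:
  num=4
  num=4, result=256

Final answer: 256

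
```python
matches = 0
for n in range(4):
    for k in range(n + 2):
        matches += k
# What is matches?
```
Trace:
  matches=0
  matches=0, n=0, k=0
  matches=1, n=0, k=1
  matches=1, n=1, k=0
  matches=2, n=1, k=1
  matches=4, n=1, k=2
  matches=4, n=2, k=0
  matches=5, n=2, k=1
  matches=7, n=2, k=2
  matches=10, n=2, k=3
  matches=10, n=3, k=0
  matches=11, n=3, k=1
  matches=13, n=3, k=2
  matches=16, n=3, k=3
  matches=20, n=3, k=4

Final answer: 20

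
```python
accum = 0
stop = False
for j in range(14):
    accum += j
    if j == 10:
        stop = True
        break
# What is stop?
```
Trace:
  accum=0
  accum=0, stop=False
  accum=0, stop=False, j=0
  accum=1, stop=False, j=1
  accum=3, stop=False, j=2
  accum=6, stop=False, j=3
  accum=10, stop=False, j=4
  accum=15, stop=False, j=5
  accum=21, stop=False, j=6
  accum=28, stop=False, j=7
  accum=36, stop=False, j=8
  accum=45, stop=False, j=9
  accum=55, stop=True, j=10

Final answer: True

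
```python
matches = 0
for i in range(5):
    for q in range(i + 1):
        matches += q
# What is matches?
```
Trace:
  matches=0
  matches=0, i=0, q=0
  matches=0, i=1, q=0
  matches=1, i=1, q=1
  matches=1, i=2, q=0
  matches=2, i=2, q=1
  matches=4, i=2, q=2
  matches=4, i=3, q=0
  matches=5, i=3, q=1
  matches=7, i=3, q=2
  matches=10, i=3, q=3
  matches=10, i=4, q=0
  matches=11, i=4, q=1
  matches=13, i=4, q=2
  matches=16, i=4, q=3
  matches=20, i=4, q=4

Final answer: 20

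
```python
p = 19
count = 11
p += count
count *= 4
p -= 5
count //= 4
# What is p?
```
Trace:
  p=19
  p=19, count=11
  p=30, count=11
  p=30, count=44
  p=25, count=44
  p=25, count=11

Final answer: 25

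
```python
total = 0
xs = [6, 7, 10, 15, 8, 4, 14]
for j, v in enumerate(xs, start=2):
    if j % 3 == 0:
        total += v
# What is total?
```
Trace:
  total=0
  total=0, j=2, v=6
  total=7, j=3, v=7
  total=7, j=4, v=10
  total=7, j=5, v=15
  total=15, j=6, v=8
  total=15, j=7, v=4
  total=15, j=8, v=14

Final answer: 15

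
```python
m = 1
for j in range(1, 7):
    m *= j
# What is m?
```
Trace:
  m=1
  m=1, j=1
  m=2, j=2
  m=6, j=3
  m=24, j=4
  m=120, j=5
  m=720, j=6

Final answer: 720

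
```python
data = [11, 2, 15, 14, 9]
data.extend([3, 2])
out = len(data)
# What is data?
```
Trace:
  data=[11, 2, 15, 14, 9]
  data=[11, 2, 15, 14, 9, 3, 2]
  data=[11, 2, 15, 14, 9, 3, 2], out=7

Final answer: [11, 2, 15, 14, 9, 3, 2]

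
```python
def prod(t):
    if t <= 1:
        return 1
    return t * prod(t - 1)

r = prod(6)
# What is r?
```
Call trace:
prod(t=6)
  prod(t=5)
    prod(t=4)
      prod(t=3)
        prod(t=2)
          prod(t=1)
          -> return 1
        -> return 2
      -> return 6
    -> return 24
  -> return 120
-> return 720

Final answer: 720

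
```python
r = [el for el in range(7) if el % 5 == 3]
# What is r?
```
Trace:
  el=0
  el=1
  el=2
  el=3
  el=4
  el=5
  el=6
  r=[3]

Final answer: [3]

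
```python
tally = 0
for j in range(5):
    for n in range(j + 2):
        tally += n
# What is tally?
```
Trace:
  tally=0
  tally=0, j=0, n=0
  tally=1, j=0, n=1
  tally=1, j=1, n=0
  tally=2, j=1, n=1
  tally=4, j=1, n=2
  tally=4, j=2, n=0
  tally=5, j=2, n=1
  tally=7, j=2, n=2
  tally=10, j=2, n=3
  tally=10, j=3, n=0
  tally=11, j=3, n=1
  tally=13, j=3, n=2
  tally=16, j=3, n=3
  tally=20, j=3, n=4
  tally=20, j=4, n=0
  tally=21, j=4, n=1
  tally=23, j=4, n=2
  tally=26, j=4, n=3
  tally=30, j=4, n=4
  tally=35, j=4, n=5

Final answer: 35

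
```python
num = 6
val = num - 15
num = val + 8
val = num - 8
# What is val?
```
Trace:
  num=6
  num=6, val=-9
  num=-1, val=-9
  num=-1, val=-9

Final answer: -9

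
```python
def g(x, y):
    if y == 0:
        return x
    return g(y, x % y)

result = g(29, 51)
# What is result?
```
Call trace:
g(x=29, y=51)
  g(x=51, y=29)
    g(x=29, y=22)
      g(x=22, y=7)
        g(x=7, y=1)
          g(x=1, y=0)
          -> return 1
        -> return 1
      -> return 1
    -> return 1
  -> return 1
-> return 1

Final answer: 1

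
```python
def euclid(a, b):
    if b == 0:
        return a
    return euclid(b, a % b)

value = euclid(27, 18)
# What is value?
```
Call trace:
euclid(a=27, b=18)
  euclid(a=18, b=9)
    euclid(a=9, b=0)
    -> return 9
  -> return 9
-> return 9

Final answer: 9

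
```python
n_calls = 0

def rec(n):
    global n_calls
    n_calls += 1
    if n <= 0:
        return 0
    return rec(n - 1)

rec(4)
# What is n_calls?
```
Call trace:
rec(n=4)
  rec(n=3)
    rec(n=2)
      rec(n=1)
        rec(n=0)
        -> return 0
      -> return 0
    -> return 0
  -> return 0
-> return 0

n_calls is incremented once per call. rec is entered once for each n = 4, 3, 2, 1, 0 (the n <= 0 call returns without recursing), i.e. 4 + 1 calls.
n_calls = 5

Final answer: 5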